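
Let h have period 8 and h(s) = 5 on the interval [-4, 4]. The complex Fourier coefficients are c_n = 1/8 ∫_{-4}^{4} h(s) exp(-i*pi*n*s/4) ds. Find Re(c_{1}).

Since h is real-valued, Re(c_{1}) = 1/8 ∫_{-4}^{4} h(s) cos(pi*s/4) ds = a_{1}/2.
h is even and cos(pi*s/4) is even, so the integrand is even: ∫_{-4}^{4} h(s) cos(pi*s/4) ds = 2∫_0^{4} h(s) cos(pi*s/4) ds.
Directly, an antiderivative of (5) cos(pi*s/4) is 20*sin(pi*s/4)/pi; evaluating from 0 to 4: ∫_{0}^{4} (5) cos(pi*s/4) ds = (0) - (0) = 0.
So ∫_{-4}^{4} h(s) cos(pi*s/4) ds = 0.
Hence Re(c_{1}) = (1/8)·(0) = 0.

0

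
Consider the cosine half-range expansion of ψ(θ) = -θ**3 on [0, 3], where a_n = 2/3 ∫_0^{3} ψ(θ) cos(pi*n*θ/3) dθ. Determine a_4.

a_4 = 2/3 ∫_0^{3} (-θ**3) cos(4*pi*θ/3) dθ.
Integrating by parts three times (tabular method), an antiderivative of (-θ**3) cos(4*pi*θ/3) is -3*θ**3*sin(4*pi*θ/3)/(4*pi) - 27*θ**2*cos(4*pi*θ/3)/(16*pi**2) + 81*θ*sin(4*pi*θ/3)/(32*pi**3) + 243*cos(4*pi*θ/3)/(128*pi**4); evaluating from 0 to 3: ∫_{0}^{3} (-θ**3) cos(4*pi*θ/3) dθ = (243*(1 - 8*pi**2)/(128*pi**4)) - (243/(128*pi**4)) = -243/(16*pi**2).
Hence a_4 = (2/3)·(-243/(16*pi**2)) = -81/(8*pi**2).

-81/(8*pi**2)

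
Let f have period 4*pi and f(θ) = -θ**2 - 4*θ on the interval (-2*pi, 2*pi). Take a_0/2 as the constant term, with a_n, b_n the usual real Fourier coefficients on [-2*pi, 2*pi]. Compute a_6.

-4/9

a_6 = (1/(2*pi)) ∫_{-2*pi}^{2*pi} f(θ) cos(3*θ) dθ.
Integrating by parts twice (tabular method), an antiderivative of (-θ**2 - 4*θ) cos(3*θ) is -θ**2*sin(3*θ)/3 - 4*θ*sin(3*θ)/3 - 2*θ*cos(3*θ)/9 + 2*sin(3*θ)/27 - 4*cos(3*θ)/9; evaluating from -2*pi to 2*pi: ∫_{-2*pi}^{2*pi} (-θ**2 - 4*θ) cos(3*θ) dθ = (-4*pi/9 - 4/9) - (-4/9 + 4*pi/9) = -8*pi/9.
Hence a_6 = (1/(2*pi))·(-8*pi/9) = -4/9.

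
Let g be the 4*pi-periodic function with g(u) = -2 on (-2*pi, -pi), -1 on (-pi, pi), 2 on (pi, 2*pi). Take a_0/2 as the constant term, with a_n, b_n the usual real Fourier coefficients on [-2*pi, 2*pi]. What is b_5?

b_5 = (1/(2*pi)) ∫_{-2*pi}^{2*pi} g(u) sin(5*u/2) du.
Split the integral at the breakpoints.
Directly, an antiderivative of (-2) sin(5*u/2) is 4*cos(5*u/2)/5; evaluating from -2*pi to -pi: ∫_{-2*pi}^{-pi} (-2) sin(5*u/2) du = (0) - (-4/5) = 4/5.
Directly, an antiderivative of (-1) sin(5*u/2) is 2*cos(5*u/2)/5; evaluating from -pi to pi: ∫_{-pi}^{pi} (-1) sin(5*u/2) du = (0) - (0) = 0.
Directly, an antiderivative of (2) sin(5*u/2) is -4*cos(5*u/2)/5; evaluating from pi to 2*pi: ∫_{pi}^{2*pi} (2) sin(5*u/2) du = (4/5) - (0) = 4/5.
Summing the pieces and multiplying by (1/(2*pi)) gives b_5 = 4/(5*pi).

4/(5*pi)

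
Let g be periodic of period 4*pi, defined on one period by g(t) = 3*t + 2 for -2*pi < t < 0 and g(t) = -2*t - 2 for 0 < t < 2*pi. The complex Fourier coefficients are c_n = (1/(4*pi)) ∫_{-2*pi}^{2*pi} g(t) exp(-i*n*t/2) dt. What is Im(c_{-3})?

(-4 + pi)/(3*pi)

Since g is real-valued, Im(c_{-3}) = -(1/(4*pi)) ∫_{-2*pi}^{2*pi} g(t) sin(-3*t/2) dt = b_{3}/2.
Split the integral at the breakpoints.
Integrating by parts (boundary term plus one more integral), an antiderivative of (3*t + 2) sin(-3*t/2) is 2*t*cos(3*t/2) - 4*sin(3*t/2)/3 + 4*cos(3*t/2)/3; evaluating from -2*pi to 0: ∫_{-2*pi}^{0} (3*t + 2) sin(-3*t/2) dt = (4/3) - (-4/3 + 4*pi) = 8/3 - 4*pi.
Integrating by parts (boundary term plus one more integral), an antiderivative of (-2*t - 2) sin(-3*t/2) is -4*t*cos(3*t/2)/3 + 8*sin(3*t/2)/9 - 4*cos(3*t/2)/3; evaluating from 0 to 2*pi: ∫_{0}^{2*pi} (-2*t - 2) sin(-3*t/2) dt = (4/3 + 8*pi/3) - (-4/3) = 8/3 + 8*pi/3.
So ∫_{-2*pi}^{2*pi} g(t) sin(-3*t/2) dt = 16/3 - 4*pi/3.
Hence Im(c_{-3}) = (-1/(4*pi))·(16/3 - 4*pi/3) = (-4 + pi)/(3*pi).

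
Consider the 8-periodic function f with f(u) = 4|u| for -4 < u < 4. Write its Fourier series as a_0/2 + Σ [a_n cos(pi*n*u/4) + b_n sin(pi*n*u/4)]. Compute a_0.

16

a_0 = 1/4 ∫_{-4}^{4} f(u) du = 1/4 · (64) = 16.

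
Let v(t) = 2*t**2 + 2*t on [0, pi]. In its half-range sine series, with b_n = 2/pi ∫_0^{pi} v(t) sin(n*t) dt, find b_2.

-2*pi - 2

b_2 = 2/pi ∫_0^{pi} (2*t**2 + 2*t) sin(2*t) dt.
Integrating by parts twice (tabular method), an antiderivative of (2*t**2 + 2*t) sin(2*t) is -t**2*cos(2*t) + t*sin(2*t) - t*cos(2*t) + sin(2*t)/2 + cos(2*t)/2; evaluating from 0 to pi: ∫_{0}^{pi} (2*t**2 + 2*t) sin(2*t) dt = (-pi**2 - pi + 1/2) - (1/2) = -pi*(1 + pi).
Hence b_2 = (2/pi)·(-pi*(1 + pi)) = -2*pi - 2.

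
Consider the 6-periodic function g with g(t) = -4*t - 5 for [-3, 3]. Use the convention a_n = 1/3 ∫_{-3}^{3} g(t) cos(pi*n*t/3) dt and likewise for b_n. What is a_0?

a_0 = 1/3 ∫_{-3}^{3} g(t) dt = 1/3 · (-30) = -10.

-10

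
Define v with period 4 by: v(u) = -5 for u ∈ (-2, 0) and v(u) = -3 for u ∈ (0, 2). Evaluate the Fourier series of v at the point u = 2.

-4

u = 2 differs from u = -2 by 1 full period(s), and the series is 4-periodic.
At u = -2 the one-sided limits are v(-2^-) = -3 and v(-2^+) = -5.
By Dirichlet's theorem the series converges to their average, [(-3) + (-5)]/2 = -4.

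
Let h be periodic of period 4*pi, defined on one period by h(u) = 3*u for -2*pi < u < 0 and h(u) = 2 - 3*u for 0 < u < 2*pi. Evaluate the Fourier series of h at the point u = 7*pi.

u = 7*pi differs from u = -pi by 2 full period(s), and the series is 4*pi-periodic.
h is continuous at u = -pi with value -3*pi, so the series converges to -3*pi there.

-3*pi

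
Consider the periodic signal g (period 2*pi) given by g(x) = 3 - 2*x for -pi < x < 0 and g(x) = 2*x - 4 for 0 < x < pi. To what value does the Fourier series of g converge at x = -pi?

x = -pi differs from x = pi by -1 full period(s), and the series is 2*pi-periodic.
At x = pi the one-sided limits are g(pi^-) = -4 + 2*pi and g(pi^+) = 3 + 2*pi.
By Dirichlet's theorem the series converges to their average, [(-4 + 2*pi) + (3 + 2*pi)]/2 = -1/2 + 2*pi.

-1/2 + 2*pi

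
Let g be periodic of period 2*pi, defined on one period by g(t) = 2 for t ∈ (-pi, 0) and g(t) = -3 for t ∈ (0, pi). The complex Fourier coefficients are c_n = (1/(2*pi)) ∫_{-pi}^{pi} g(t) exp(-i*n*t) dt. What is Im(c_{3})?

Since g is real-valued, Im(c_{3}) = -(1/(2*pi)) ∫_{-pi}^{pi} g(t) sin(3*t) dt = -b_{3}/2.
Split the integral at the breakpoints.
Directly, an antiderivative of (2) sin(3*t) is -2*cos(3*t)/3; evaluating from -pi to 0: ∫_{-pi}^{0} (2) sin(3*t) dt = (-2/3) - (2/3) = -4/3.
Directly, an antiderivative of (-3) sin(3*t) is cos(3*t); evaluating from 0 to pi: ∫_{0}^{pi} (-3) sin(3*t) dt = (-1) - (1) = -2.
So ∫_{-pi}^{pi} g(t) sin(3*t) dt = -10/3.
Hence Im(c_{3}) = (-1/(2*pi))·(-10/3) = 5/(3*pi).

5/(3*pi)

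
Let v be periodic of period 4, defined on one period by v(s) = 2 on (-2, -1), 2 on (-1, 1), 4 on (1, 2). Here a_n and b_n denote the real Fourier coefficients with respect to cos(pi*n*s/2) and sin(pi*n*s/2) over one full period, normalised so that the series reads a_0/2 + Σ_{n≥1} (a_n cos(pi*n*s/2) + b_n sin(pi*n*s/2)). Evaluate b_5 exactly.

2/(5*pi)

b_5 = 1/2 ∫_{-2}^{2} v(s) sin(5*pi*s/2) ds.
Split the integral at the breakpoints.
Directly, an antiderivative of (2) sin(5*pi*s/2) is -4*cos(5*pi*s/2)/(5*pi); evaluating from -2 to -1: ∫_{-2}^{-1} (2) sin(5*pi*s/2) ds = (0) - (4/(5*pi)) = -4/(5*pi).
Directly, an antiderivative of (2) sin(5*pi*s/2) is -4*cos(5*pi*s/2)/(5*pi); evaluating from -1 to 1: ∫_{-1}^{1} (2) sin(5*pi*s/2) ds = (0) - (0) = 0.
Directly, an antiderivative of (4) sin(5*pi*s/2) is -8*cos(5*pi*s/2)/(5*pi); evaluating from 1 to 2: ∫_{1}^{2} (4) sin(5*pi*s/2) ds = (8/(5*pi)) - (0) = 8/(5*pi).
Summing the pieces and multiplying by (1/2) gives b_5 = 2/(5*pi).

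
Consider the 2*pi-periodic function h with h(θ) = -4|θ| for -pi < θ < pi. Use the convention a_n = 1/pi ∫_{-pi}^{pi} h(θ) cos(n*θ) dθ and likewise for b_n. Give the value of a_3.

16/(9*pi)

a_3 = 1/pi ∫_{-pi}^{pi} h(θ) cos(3*θ) dθ.
h is even and cos(3*θ) is even, so the integrand is even and a_3 = 2/pi ∫_0^{pi} h(θ) cos(3*θ) dθ.
Integrating by parts (boundary term plus one more integral), an antiderivative of (-4*θ) cos(3*θ) is -4*θ*sin(3*θ)/3 - 4*cos(3*θ)/9; evaluating from 0 to pi: ∫_{0}^{pi} (-4*θ) cos(3*θ) dθ = (4/9) - (-4/9) = 8/9.
Hence a_3 = (2/pi)·(8/9) = 16/(9*pi).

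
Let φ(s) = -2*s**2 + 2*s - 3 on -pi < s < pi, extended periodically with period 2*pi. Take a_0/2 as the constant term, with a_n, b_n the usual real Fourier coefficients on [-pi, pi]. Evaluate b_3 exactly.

b_3 = 1/pi ∫_{-pi}^{pi} φ(s) sin(3*s) ds.
Integrating by parts twice (tabular method), an antiderivative of (-2*s**2 + 2*s - 3) sin(3*s) is 2*s**2*cos(3*s)/3 - 4*s*sin(3*s)/9 - 2*s*cos(3*s)/3 + 2*sin(3*s)/9 + 23*cos(3*s)/27; evaluating from -pi to pi: ∫_{-pi}^{pi} (-2*s**2 + 2*s - 3) sin(3*s) ds = (-2*pi**2/3 - 23/27 + 2*pi/3) - (-2*pi**2/3 - 2*pi/3 - 23/27) = 4*pi/3.
Hence b_3 = (1/pi)·(4*pi/3) = 4/3.

4/3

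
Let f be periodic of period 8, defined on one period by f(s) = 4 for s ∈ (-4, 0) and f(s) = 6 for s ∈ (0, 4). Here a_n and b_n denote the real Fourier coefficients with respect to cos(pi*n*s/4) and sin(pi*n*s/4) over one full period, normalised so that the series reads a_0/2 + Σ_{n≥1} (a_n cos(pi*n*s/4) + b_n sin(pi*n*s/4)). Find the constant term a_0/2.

5

a_0 = 1/4 ∫_{-4}^{4} f(s) ds = 1/4 · (40) = 10.
So the constant term a_0/2 = 5.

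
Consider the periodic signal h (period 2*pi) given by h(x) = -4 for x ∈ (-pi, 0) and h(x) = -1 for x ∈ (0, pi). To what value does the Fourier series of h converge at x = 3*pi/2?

x = 3*pi/2 differs from x = -pi/2 by 1 full period(s), and the series is 2*pi-periodic.
h is continuous at x = -pi/2 with value -4, so the series converges to -4 there.

-4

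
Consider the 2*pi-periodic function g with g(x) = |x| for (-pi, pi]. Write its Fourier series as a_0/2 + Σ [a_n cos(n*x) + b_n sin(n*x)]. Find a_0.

pi

a_0 = 1/pi ∫_{-pi}^{pi} g(x) dx = 1/pi · (pi**2) = pi.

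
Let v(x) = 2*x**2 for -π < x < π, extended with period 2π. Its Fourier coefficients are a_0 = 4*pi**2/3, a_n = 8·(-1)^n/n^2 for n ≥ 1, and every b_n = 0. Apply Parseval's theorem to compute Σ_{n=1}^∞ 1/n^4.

Parseval: a_0^2/2 + Σ a_n^2 = (1/π) ∫_{-π}^{π} v(x)^2 dx = 8*pi**4/5.
Subtract a_0^2/2 = 8*pi**4/9: Σ a_n^2 = 32*pi**4/45.
Since a_n^2 = 64/n^4, Σ 1/n^4 = pi**4/90.

pi**4/90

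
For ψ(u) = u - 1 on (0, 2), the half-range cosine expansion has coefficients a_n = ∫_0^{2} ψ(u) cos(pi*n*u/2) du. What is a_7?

a_7 = ∫_0^{2} (u - 1) cos(7*pi*u/2) du.
Integrating by parts (boundary term plus one more integral), an antiderivative of (u - 1) cos(7*pi*u/2) is 2*u*sin(7*pi*u/2)/(7*pi) - 2*sin(7*pi*u/2)/(7*pi) + 4*cos(7*pi*u/2)/(49*pi**2); evaluating from 0 to 2: ∫_{0}^{2} (u - 1) cos(7*pi*u/2) du = (-4/(49*pi**2)) - (4/(49*pi**2)) = -8/(49*pi**2).
Hence a_7 = -8/(49*pi**2).

-8/(49*pi**2)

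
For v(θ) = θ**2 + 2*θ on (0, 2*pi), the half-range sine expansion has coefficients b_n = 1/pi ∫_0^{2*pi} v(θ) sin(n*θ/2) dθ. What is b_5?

8*(-4 + 25*pi + 25*pi**2)/(125*pi)

b_5 = 1/pi ∫_0^{2*pi} (θ**2 + 2*θ) sin(5*θ/2) dθ.
Integrating by parts twice (tabular method), an antiderivative of (θ**2 + 2*θ) sin(5*θ/2) is -2*θ**2*cos(5*θ/2)/5 + 8*θ*sin(5*θ/2)/25 - 4*θ*cos(5*θ/2)/5 + 8*sin(5*θ/2)/25 + 16*cos(5*θ/2)/125; evaluating from 0 to 2*pi: ∫_{0}^{2*pi} (θ**2 + 2*θ) sin(5*θ/2) dθ = (-16/125 + 8*pi/5 + 8*pi**2/5) - (16/125) = -32/125 + 8*pi/5 + 8*pi**2/5.
Hence b_5 = (1/pi)·(-32/125 + 8*pi/5 + 8*pi**2/5) = 8*(-4 + 25*pi + 25*pi**2)/(125*pi).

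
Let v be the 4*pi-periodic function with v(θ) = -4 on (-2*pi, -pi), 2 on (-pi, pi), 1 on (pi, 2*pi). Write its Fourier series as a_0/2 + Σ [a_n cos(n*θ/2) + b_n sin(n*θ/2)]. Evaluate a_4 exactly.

0

a_4 = (1/(2*pi)) ∫_{-2*pi}^{2*pi} v(θ) cos(2*θ) dθ.
Split the integral at the breakpoints.
Directly, an antiderivative of (-4) cos(2*θ) is -2*sin(2*θ); evaluating from -2*pi to -pi: ∫_{-2*pi}^{-pi} (-4) cos(2*θ) dθ = (0) - (0) = 0.
Directly, an antiderivative of (2) cos(2*θ) is sin(2*θ); evaluating from -pi to pi: ∫_{-pi}^{pi} (2) cos(2*θ) dθ = (0) - (0) = 0.
Directly, an antiderivative of (1) cos(2*θ) is sin(2*θ)/2; evaluating from pi to 2*pi: ∫_{pi}^{2*pi} (1) cos(2*θ) dθ = (0) - (0) = 0.
Summing the pieces and multiplying by (1/(2*pi)) gives a_4 = 0.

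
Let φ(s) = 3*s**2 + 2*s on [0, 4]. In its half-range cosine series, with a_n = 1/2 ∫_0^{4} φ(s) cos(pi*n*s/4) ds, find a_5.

a_5 = 1/2 ∫_0^{4} (3*s**2 + 2*s) cos(5*pi*s/4) ds.
Integrating by parts twice (tabular method), an antiderivative of (3*s**2 + 2*s) cos(5*pi*s/4) is 12*s**2*sin(5*pi*s/4)/(5*pi) + 8*s*sin(5*pi*s/4)/(5*pi) + 96*s*cos(5*pi*s/4)/(25*pi**2) - 384*sin(5*pi*s/4)/(125*pi**3) + 32*cos(5*pi*s/4)/(25*pi**2); evaluating from 0 to 4: ∫_{0}^{4} (3*s**2 + 2*s) cos(5*pi*s/4) ds = (-416/(25*pi**2)) - (32/(25*pi**2)) = -448/(25*pi**2).
Hence a_5 = (1/2)·(-448/(25*pi**2)) = -224/(25*pi**2).

-224/(25*pi**2)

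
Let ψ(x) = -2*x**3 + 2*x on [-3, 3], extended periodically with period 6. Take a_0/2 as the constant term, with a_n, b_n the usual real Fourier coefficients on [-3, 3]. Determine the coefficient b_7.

b_7 = 1/3 ∫_{-3}^{3} ψ(x) sin(7*pi*x/3) dx.
ψ is odd and sin(7*pi*x/3) is odd, so the integrand is even and b_7 = 2/3 ∫_0^{3} ψ(x) sin(7*pi*x/3) dx.
Integrating by parts three times (tabular method), an antiderivative of (-2*x**3 + 2*x) sin(7*pi*x/3) is 6*x**3*cos(7*pi*x/3)/(7*pi) - 54*x**2*sin(7*pi*x/3)/(49*pi**2) - 6*x*cos(7*pi*x/3)/(7*pi) - 324*x*cos(7*pi*x/3)/(343*pi**3) + 972*sin(7*pi*x/3)/(2401*pi**4) + 18*sin(7*pi*x/3)/(49*pi**2); evaluating from 0 to 3: ∫_{0}^{3} (-2*x**3 + 2*x) sin(7*pi*x/3) dx = (36*(27 - 196*pi**2)/(343*pi**3)) - (0) = 36*(27 - 196*pi**2)/(343*pi**3).
Hence b_7 = (2/3)·(36*(27 - 196*pi**2)/(343*pi**3)) = 24*(27 - 196*pi**2)/(343*pi**3).

24*(27 - 196*pi**2)/(343*pi**3)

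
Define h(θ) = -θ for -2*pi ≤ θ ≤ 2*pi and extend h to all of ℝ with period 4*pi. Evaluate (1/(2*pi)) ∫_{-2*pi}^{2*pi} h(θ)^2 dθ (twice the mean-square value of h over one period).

8*pi**2/3

(1/(2*pi)) ∫_{-2*pi}^{2*pi} h(θ)^2 dθ = (1/(2*pi)) · (16*pi**3/3) = 8*pi**2/3.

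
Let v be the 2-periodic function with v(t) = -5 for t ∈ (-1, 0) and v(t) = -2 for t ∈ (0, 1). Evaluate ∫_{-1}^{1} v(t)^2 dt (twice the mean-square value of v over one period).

29

∫_{-1}^{1} v(t)^2 dt = 29.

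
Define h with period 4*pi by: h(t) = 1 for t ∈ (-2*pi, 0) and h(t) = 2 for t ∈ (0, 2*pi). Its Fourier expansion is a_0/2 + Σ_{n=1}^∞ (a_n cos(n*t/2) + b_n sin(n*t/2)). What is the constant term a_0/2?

a_0 = (1/(2*pi)) ∫_{-2*pi}^{2*pi} h(t) dt = (1/(2*pi)) · (6*pi) = 3.
So the constant term a_0/2 = 3/2.

3/2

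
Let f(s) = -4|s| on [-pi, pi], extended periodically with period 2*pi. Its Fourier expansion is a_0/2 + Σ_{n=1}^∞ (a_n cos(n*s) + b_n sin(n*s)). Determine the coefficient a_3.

a_3 = 1/pi ∫_{-pi}^{pi} f(s) cos(3*s) ds.
f is even and cos(3*s) is even, so the integrand is even and a_3 = 2/pi ∫_0^{pi} f(s) cos(3*s) ds.
Integrating by parts (boundary term plus one more integral), an antiderivative of (-4*s) cos(3*s) is -4*s*sin(3*s)/3 - 4*cos(3*s)/9; evaluating from 0 to pi: ∫_{0}^{pi} (-4*s) cos(3*s) ds = (4/9) - (-4/9) = 8/9.
Hence a_3 = (2/pi)·(8/9) = 16/(9*pi).

16/(9*pi)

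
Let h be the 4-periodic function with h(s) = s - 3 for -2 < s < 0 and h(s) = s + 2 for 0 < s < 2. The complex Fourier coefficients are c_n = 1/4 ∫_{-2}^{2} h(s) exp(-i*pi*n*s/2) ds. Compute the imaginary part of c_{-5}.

Since h is real-valued, Im(c_{-5}) = -1/4 ∫_{-2}^{2} h(s) sin(-5*pi*s/2) ds = b_{5}/2.
Split the integral at the breakpoints.
Integrating by parts (boundary term plus one more integral), an antiderivative of (s - 3) sin(-5*pi*s/2) is 2*s*cos(5*pi*s/2)/(5*pi) - 4*sin(5*pi*s/2)/(25*pi**2) - 6*cos(5*pi*s/2)/(5*pi); evaluating from -2 to 0: ∫_{-2}^{0} (s - 3) sin(-5*pi*s/2) ds = (-6/(5*pi)) - (2/pi) = -16/(5*pi).
Integrating by parts (boundary term plus one more integral), an antiderivative of (s + 2) sin(-5*pi*s/2) is 2*s*cos(5*pi*s/2)/(5*pi) - 4*sin(5*pi*s/2)/(25*pi**2) + 4*cos(5*pi*s/2)/(5*pi); evaluating from 0 to 2: ∫_{0}^{2} (s + 2) sin(-5*pi*s/2) ds = (-8/(5*pi)) - (4/(5*pi)) = -12/(5*pi).
So ∫_{-2}^{2} h(s) sin(-5*pi*s/2) ds = -28/(5*pi).
Hence Im(c_{-5}) = (-1/4)·(-28/(5*pi)) = 7/(5*pi).

7/(5*pi)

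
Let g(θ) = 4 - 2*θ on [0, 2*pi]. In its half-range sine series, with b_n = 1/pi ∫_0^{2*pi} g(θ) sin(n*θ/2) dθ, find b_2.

b_2 = 1/pi ∫_0^{2*pi} (4 - 2*θ) sin(θ) dθ.
Integrating by parts (boundary term plus one more integral), an antiderivative of (4 - 2*θ) sin(θ) is 2*θ*cos(θ) - 2*sin(θ) - 4*cos(θ); evaluating from 0 to 2*pi: ∫_{0}^{2*pi} (4 - 2*θ) sin(θ) dθ = (-4 + 4*pi) - (-4) = 4*pi.
Hence b_2 = (1/pi)·(4*pi) = 4.

4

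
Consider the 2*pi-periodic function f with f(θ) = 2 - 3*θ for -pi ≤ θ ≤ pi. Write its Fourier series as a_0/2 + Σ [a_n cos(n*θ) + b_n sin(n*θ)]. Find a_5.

a_5 = 1/pi ∫_{-pi}^{pi} f(θ) cos(5*θ) dθ.
Integrating by parts (boundary term plus one more integral), an antiderivative of (2 - 3*θ) cos(5*θ) is -3*θ*sin(5*θ)/5 + 2*sin(5*θ)/5 - 3*cos(5*θ)/25; evaluating from -pi to pi: ∫_{-pi}^{pi} (2 - 3*θ) cos(5*θ) dθ = (3/25) - (3/25) = 0.
Hence a_5 = (1/pi)·(0) = 0.

0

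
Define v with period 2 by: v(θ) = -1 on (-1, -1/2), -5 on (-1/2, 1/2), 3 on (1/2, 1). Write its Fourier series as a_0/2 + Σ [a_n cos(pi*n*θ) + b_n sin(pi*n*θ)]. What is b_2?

b_2 = ∫_{-1}^{1} v(θ) sin(2*pi*θ) dθ.
Split the integral at the breakpoints.
Directly, an antiderivative of (-1) sin(2*pi*θ) is cos(2*pi*θ)/(2*pi); evaluating from -1 to -1/2: ∫_{-1}^{-1/2} (-1) sin(2*pi*θ) dθ = (-1/(2*pi)) - (1/(2*pi)) = -1/pi.
Directly, an antiderivative of (-5) sin(2*pi*θ) is 5*cos(2*pi*θ)/(2*pi); evaluating from -1/2 to 1/2: ∫_{-1/2}^{1/2} (-5) sin(2*pi*θ) dθ = (-5/(2*pi)) - (-5/(2*pi)) = 0.
Directly, an antiderivative of (3) sin(2*pi*θ) is -3*cos(2*pi*θ)/(2*pi); evaluating from 1/2 to 1: ∫_{1/2}^{1} (3) sin(2*pi*θ) dθ = (-3/(2*pi)) - (3/(2*pi)) = -3/pi.
Summing the pieces gives b_2 = -4/pi.

-4/pi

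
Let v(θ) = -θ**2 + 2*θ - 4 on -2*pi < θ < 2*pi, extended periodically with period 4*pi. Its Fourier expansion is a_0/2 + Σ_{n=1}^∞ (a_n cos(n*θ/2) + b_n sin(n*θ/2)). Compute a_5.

16/25

a_5 = (1/(2*pi)) ∫_{-2*pi}^{2*pi} v(θ) cos(5*θ/2) dθ.
Integrating by parts twice (tabular method), an antiderivative of (-θ**2 + 2*θ - 4) cos(5*θ/2) is -2*θ**2*sin(5*θ/2)/5 + 4*θ*sin(5*θ/2)/5 - 8*θ*cos(5*θ/2)/25 - 184*sin(5*θ/2)/125 + 8*cos(5*θ/2)/25; evaluating from -2*pi to 2*pi: ∫_{-2*pi}^{2*pi} (-θ**2 + 2*θ - 4) cos(5*θ/2) dθ = (-8/25 + 16*pi/25) - (-16*pi/25 - 8/25) = 32*pi/25.
Hence a_5 = (1/(2*pi))·(32*pi/25) = 16/25.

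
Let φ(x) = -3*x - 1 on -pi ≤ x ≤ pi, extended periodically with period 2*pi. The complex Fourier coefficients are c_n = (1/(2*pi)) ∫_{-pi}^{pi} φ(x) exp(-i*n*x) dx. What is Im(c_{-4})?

Since φ is real-valued, Im(c_{-4}) = -(1/(2*pi)) ∫_{-pi}^{pi} φ(x) sin(-4*x) dx = b_{4}/2.
Integrating by parts (boundary term plus one more integral), an antiderivative of (-3*x - 1) sin(-4*x) is -3*x*cos(4*x)/4 + 3*sin(4*x)/16 - cos(4*x)/4; evaluating from -pi to pi: ∫_{-pi}^{pi} (-3*x - 1) sin(-4*x) dx = (-3*pi/4 - 1/4) - (-1/4 + 3*pi/4) = -3*pi/2.
Hence Im(c_{-4}) = (-1/(2*pi))·(-3*pi/2) = 3/4.

3/4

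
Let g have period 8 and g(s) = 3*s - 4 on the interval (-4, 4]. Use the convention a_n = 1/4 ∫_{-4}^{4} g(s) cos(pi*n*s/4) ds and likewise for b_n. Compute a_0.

-8

a_0 = 1/4 ∫_{-4}^{4} g(s) ds = 1/4 · (-32) = -8.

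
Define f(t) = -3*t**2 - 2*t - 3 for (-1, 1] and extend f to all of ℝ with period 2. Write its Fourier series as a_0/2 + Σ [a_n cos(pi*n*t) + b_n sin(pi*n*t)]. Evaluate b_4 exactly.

1/pi

b_4 = ∫_{-1}^{1} f(t) sin(4*pi*t) dt.
Integrating by parts twice (tabular method), an antiderivative of (-3*t**2 - 2*t - 3) sin(4*pi*t) is 3*t**2*cos(4*pi*t)/(4*pi) - 3*t*sin(4*pi*t)/(8*pi**2) + t*cos(4*pi*t)/(2*pi) - sin(4*pi*t)/(8*pi**2) - 3*cos(4*pi*t)/(32*pi**3) + 3*cos(4*pi*t)/(4*pi); evaluating from -1 to 1: ∫_{-1}^{1} (-3*t**2 - 2*t - 3) sin(4*pi*t) dt = (-3/(32*pi**3) + 2/pi) - ((-3/32 + pi**2)/pi**3) = 1/pi.
Hence b_4 = 1/pi.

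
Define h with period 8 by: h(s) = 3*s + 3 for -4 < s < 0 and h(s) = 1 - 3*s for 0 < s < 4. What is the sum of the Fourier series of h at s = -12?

-10

s = -12 differs from s = 4 by -2 full period(s), and the series is 8-periodic.
At s = 4 the one-sided limits are h(4^-) = -11 and h(4^+) = -9.
By Dirichlet's theorem the series converges to their average, [(-11) + (-9)]/2 = -10.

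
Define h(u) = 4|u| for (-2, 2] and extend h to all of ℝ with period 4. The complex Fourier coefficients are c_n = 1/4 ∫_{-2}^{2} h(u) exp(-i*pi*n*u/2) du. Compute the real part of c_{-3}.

Since h is real-valued, Re(c_{-3}) = 1/4 ∫_{-2}^{2} h(u) cos(-3*pi*u/2) du = a_{3}/2.
h is even and cos(-3*pi*u/2) is even, so the integrand is even: ∫_{-2}^{2} h(u) cos(-3*pi*u/2) du = 2∫_0^{2} h(u) cos(-3*pi*u/2) du.
Integrating by parts (boundary term plus one more integral), an antiderivative of (4*u) cos(-3*pi*u/2) is 8*u*sin(3*pi*u/2)/(3*pi) + 16*cos(3*pi*u/2)/(9*pi**2); evaluating from 0 to 2: ∫_{0}^{2} (4*u) cos(-3*pi*u/2) du = (-16/(9*pi**2)) - (16/(9*pi**2)) = -32/(9*pi**2).
So ∫_{-2}^{2} h(u) cos(-3*pi*u/2) du = -64/(9*pi**2).
Hence Re(c_{-3}) = (1/4)·(-64/(9*pi**2)) = -16/(9*pi**2).

-16/(9*pi**2)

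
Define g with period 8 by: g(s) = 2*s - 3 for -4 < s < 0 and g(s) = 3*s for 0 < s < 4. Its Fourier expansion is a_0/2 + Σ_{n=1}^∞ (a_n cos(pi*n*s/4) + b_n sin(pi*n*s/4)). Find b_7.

b_7 = 1/4 ∫_{-4}^{4} g(s) sin(7*pi*s/4) ds.
Split the integral at the breakpoints.
Integrating by parts (boundary term plus one more integral), an antiderivative of (2*s - 3) sin(7*pi*s/4) is -8*s*cos(7*pi*s/4)/(7*pi) + 32*sin(7*pi*s/4)/(49*pi**2) + 12*cos(7*pi*s/4)/(7*pi); evaluating from -4 to 0: ∫_{-4}^{0} (2*s - 3) sin(7*pi*s/4) ds = (12/(7*pi)) - (-44/(7*pi)) = 8/pi.
Integrating by parts (boundary term plus one more integral), an antiderivative of (3*s) sin(7*pi*s/4) is -12*s*cos(7*pi*s/4)/(7*pi) + 48*sin(7*pi*s/4)/(49*pi**2); evaluating from 0 to 4: ∫_{0}^{4} (3*s) sin(7*pi*s/4) ds = (48/(7*pi)) - (0) = 48/(7*pi).
Summing the pieces and multiplying by (1/4) gives b_7 = 26/(7*pi).

26/(7*pi)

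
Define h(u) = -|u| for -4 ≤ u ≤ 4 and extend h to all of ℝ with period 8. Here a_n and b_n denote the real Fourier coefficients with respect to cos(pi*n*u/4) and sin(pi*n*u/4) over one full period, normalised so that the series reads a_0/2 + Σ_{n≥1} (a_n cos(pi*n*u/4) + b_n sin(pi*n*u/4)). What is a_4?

a_4 = 1/4 ∫_{-4}^{4} h(u) cos(pi*u) du.
h is even and cos(pi*u) is even, so the integrand is even and a_4 = 1/2 ∫_0^{4} h(u) cos(pi*u) du.
Integrating by parts (boundary term plus one more integral), an antiderivative of (-u) cos(pi*u) is -u*sin(pi*u)/pi - cos(pi*u)/pi**2; evaluating from 0 to 4: ∫_{0}^{4} (-u) cos(pi*u) du = (-1/pi**2) - (-1/pi**2) = 0.
Hence a_4 = (1/2)·(0) = 0.

0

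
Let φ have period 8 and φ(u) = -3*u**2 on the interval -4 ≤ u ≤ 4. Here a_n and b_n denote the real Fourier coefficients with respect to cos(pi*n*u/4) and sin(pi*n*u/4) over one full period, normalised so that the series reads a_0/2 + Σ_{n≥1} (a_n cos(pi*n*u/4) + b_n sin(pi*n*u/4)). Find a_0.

-32

a_0 = 1/4 ∫_{-4}^{4} φ(u) du = 1/4 · (-128) = -32.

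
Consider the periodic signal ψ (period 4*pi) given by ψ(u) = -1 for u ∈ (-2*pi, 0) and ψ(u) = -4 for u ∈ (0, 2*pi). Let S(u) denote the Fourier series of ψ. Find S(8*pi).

-5/2

u = 8*pi differs from u = 0 by 2 full period(s), and the series is 4*pi-periodic.
At u = 0 the one-sided limits are ψ(0^-) = -1 and ψ(0^+) = -4.
By Dirichlet's theorem the series converges to their average, [(-1) + (-4)]/2 = -5/2.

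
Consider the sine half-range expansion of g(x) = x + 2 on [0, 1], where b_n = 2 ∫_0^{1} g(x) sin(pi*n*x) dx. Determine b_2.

b_2 = 2 ∫_0^{1} (x + 2) sin(2*pi*x) dx.
Integrating by parts (boundary term plus one more integral), an antiderivative of (x + 2) sin(2*pi*x) is -x*cos(2*pi*x)/(2*pi) + sin(2*pi*x)/(4*pi**2) - cos(2*pi*x)/pi; evaluating from 0 to 1: ∫_{0}^{1} (x + 2) sin(2*pi*x) dx = (-3/(2*pi)) - (-1/pi) = -1/(2*pi).
Hence b_2 = 2·(-1/(2*pi)) = -1/pi.

-1/pi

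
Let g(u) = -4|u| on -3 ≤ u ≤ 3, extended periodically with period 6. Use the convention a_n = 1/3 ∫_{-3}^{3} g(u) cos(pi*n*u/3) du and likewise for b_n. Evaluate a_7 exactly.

48/(49*pi**2)

a_7 = 1/3 ∫_{-3}^{3} g(u) cos(7*pi*u/3) du.
g is even and cos(7*pi*u/3) is even, so the integrand is even and a_7 = 2/3 ∫_0^{3} g(u) cos(7*pi*u/3) du.
Integrating by parts (boundary term plus one more integral), an antiderivative of (-4*u) cos(7*pi*u/3) is -12*u*sin(7*pi*u/3)/(7*pi) - 36*cos(7*pi*u/3)/(49*pi**2); evaluating from 0 to 3: ∫_{0}^{3} (-4*u) cos(7*pi*u/3) du = (36/(49*pi**2)) - (-36/(49*pi**2)) = 72/(49*pi**2).
Hence a_7 = (2/3)·(72/(49*pi**2)) = 48/(49*pi**2).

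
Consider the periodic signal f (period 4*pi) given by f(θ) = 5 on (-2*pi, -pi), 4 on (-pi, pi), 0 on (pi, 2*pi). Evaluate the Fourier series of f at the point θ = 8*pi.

θ = 8*pi differs from θ = 0 by 2 full period(s), and the series is 4*pi-periodic.
f is continuous at θ = 0 with value 4, so the series converges to 4 there.

4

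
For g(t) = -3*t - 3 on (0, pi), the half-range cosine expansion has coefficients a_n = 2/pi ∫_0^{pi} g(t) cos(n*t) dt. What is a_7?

a_7 = 2/pi ∫_0^{pi} (-3*t - 3) cos(7*t) dt.
Integrating by parts (boundary term plus one more integral), an antiderivative of (-3*t - 3) cos(7*t) is -3*t*sin(7*t)/7 - 3*sin(7*t)/7 - 3*cos(7*t)/49; evaluating from 0 to pi: ∫_{0}^{pi} (-3*t - 3) cos(7*t) dt = (3/49) - (-3/49) = 6/49.
Hence a_7 = (2/pi)·(6/49) = 12/(49*pi).

12/(49*pi)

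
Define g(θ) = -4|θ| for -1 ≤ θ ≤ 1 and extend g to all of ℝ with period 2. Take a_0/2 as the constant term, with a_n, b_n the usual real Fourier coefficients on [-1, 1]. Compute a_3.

a_3 = ∫_{-1}^{1} g(θ) cos(3*pi*θ) dθ.
g is even and cos(3*pi*θ) is even, so the integrand is even and a_3 = 2 ∫_0^{1} g(θ) cos(3*pi*θ) dθ.
Integrating by parts (boundary term plus one more integral), an antiderivative of (-4*θ) cos(3*pi*θ) is -4*θ*sin(3*pi*θ)/(3*pi) - 4*cos(3*pi*θ)/(9*pi**2); evaluating from 0 to 1: ∫_{0}^{1} (-4*θ) cos(3*pi*θ) dθ = (4/(9*pi**2)) - (-4/(9*pi**2)) = 8/(9*pi**2).
Hence a_3 = 2·(8/(9*pi**2)) = 16/(9*pi**2).

16/(9*pi**2)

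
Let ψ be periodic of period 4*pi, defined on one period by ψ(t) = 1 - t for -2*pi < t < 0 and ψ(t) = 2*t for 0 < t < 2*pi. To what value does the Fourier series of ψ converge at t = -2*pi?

1/2 + 3*pi

At t = -2*pi the one-sided limits are ψ(-2*pi^-) = 4*pi and ψ(-2*pi^+) = 1 + 2*pi.
By Dirichlet's theorem the series converges to their average, [(4*pi) + (1 + 2*pi)]/2 = 1/2 + 3*pi.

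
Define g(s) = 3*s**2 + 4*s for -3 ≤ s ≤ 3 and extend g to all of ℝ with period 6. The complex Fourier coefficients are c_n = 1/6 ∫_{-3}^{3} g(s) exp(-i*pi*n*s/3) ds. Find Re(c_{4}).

Since g is real-valued, Re(c_{4}) = 1/6 ∫_{-3}^{3} g(s) cos(4*pi*s/3) ds = a_{4}/2.
Integrating by parts twice (tabular method), an antiderivative of (3*s**2 + 4*s) cos(4*pi*s/3) is 9*s**2*sin(4*pi*s/3)/(4*pi) + 3*s*sin(4*pi*s/3)/pi + 27*s*cos(4*pi*s/3)/(8*pi**2) - 81*sin(4*pi*s/3)/(32*pi**3) + 9*cos(4*pi*s/3)/(4*pi**2); evaluating from -3 to 3: ∫_{-3}^{3} (3*s**2 + 4*s) cos(4*pi*s/3) ds = (99/(8*pi**2)) - (-63/(8*pi**2)) = 81/(4*pi**2).
Hence Re(c_{4}) = (1/6)·(81/(4*pi**2)) = 27/(8*pi**2).

27/(8*pi**2)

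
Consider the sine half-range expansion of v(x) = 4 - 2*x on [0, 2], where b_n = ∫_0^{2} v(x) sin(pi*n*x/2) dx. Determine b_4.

b_4 = ∫_0^{2} (4 - 2*x) sin(2*pi*x) dx.
Integrating by parts (boundary term plus one more integral), an antiderivative of (4 - 2*x) sin(2*pi*x) is x*cos(2*pi*x)/pi - sin(2*pi*x)/(2*pi**2) - 2*cos(2*pi*x)/pi; evaluating from 0 to 2: ∫_{0}^{2} (4 - 2*x) sin(2*pi*x) dx = (0) - (-2/pi) = 2/pi.
Hence b_4 = 2/pi.

2/pi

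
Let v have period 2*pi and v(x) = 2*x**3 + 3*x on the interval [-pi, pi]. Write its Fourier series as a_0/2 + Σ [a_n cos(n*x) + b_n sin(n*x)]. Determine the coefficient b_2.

b_2 = 1/pi ∫_{-pi}^{pi} v(x) sin(2*x) dx.
v is odd and sin(2*x) is odd, so the integrand is even and b_2 = 2/pi ∫_0^{pi} v(x) sin(2*x) dx.
Integrating by parts three times (tabular method), an antiderivative of (2*x**3 + 3*x) sin(2*x) is -x**3*cos(2*x) + 3*x**2*sin(2*x)/2; evaluating from 0 to pi: ∫_{0}^{pi} (2*x**3 + 3*x) sin(2*x) dx = (-pi**3) - (0) = -pi**3.
Hence b_2 = (2/pi)·(-pi**3) = -2*pi**2.

-2*pi**2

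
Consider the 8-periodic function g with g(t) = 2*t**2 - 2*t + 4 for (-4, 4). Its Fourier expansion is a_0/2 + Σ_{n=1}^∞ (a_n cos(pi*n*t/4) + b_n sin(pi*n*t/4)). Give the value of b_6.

b_6 = 1/4 ∫_{-4}^{4} g(t) sin(3*pi*t/2) dt.
Integrating by parts twice (tabular method), an antiderivative of (2*t**2 - 2*t + 4) sin(3*pi*t/2) is -4*t**2*cos(3*pi*t/2)/(3*pi) + 16*t*sin(3*pi*t/2)/(9*pi**2) + 4*t*cos(3*pi*t/2)/(3*pi) - 8*sin(3*pi*t/2)/(9*pi**2) - 8*cos(3*pi*t/2)/(3*pi) + 32*cos(3*pi*t/2)/(27*pi**3); evaluating from -4 to 4: ∫_{-4}^{4} (2*t**2 - 2*t + 4) sin(3*pi*t/2) dt = (8*(4 - 63*pi**2)/(27*pi**3)) - (8*(4 - 99*pi**2)/(27*pi**3)) = 32/(3*pi).
Hence b_6 = (1/4)·(32/(3*pi)) = 8/(3*pi).

8/(3*pi)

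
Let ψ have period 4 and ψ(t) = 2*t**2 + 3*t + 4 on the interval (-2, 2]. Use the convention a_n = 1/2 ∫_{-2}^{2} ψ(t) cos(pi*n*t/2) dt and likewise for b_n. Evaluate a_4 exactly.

2/pi**2

a_4 = 1/2 ∫_{-2}^{2} ψ(t) cos(2*pi*t) dt.
Integrating by parts twice (tabular method), an antiderivative of (2*t**2 + 3*t + 4) cos(2*pi*t) is t**2*sin(2*pi*t)/pi + 3*t*sin(2*pi*t)/(2*pi) + t*cos(2*pi*t)/pi**2 - sin(2*pi*t)/(2*pi**3) + 2*sin(2*pi*t)/pi + 3*cos(2*pi*t)/(4*pi**2); evaluating from -2 to 2: ∫_{-2}^{2} (2*t**2 + 3*t + 4) cos(2*pi*t) dt = (11/(4*pi**2)) - (-5/(4*pi**2)) = 4/pi**2.
Hence a_4 = (1/2)·(4/pi**2) = 2/pi**2.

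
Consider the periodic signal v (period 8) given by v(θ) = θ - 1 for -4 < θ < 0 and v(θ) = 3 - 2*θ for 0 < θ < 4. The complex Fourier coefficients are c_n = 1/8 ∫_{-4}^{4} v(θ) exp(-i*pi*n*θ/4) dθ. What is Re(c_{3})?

Since v is real-valued, Re(c_{3}) = 1/8 ∫_{-4}^{4} v(θ) cos(3*pi*θ/4) dθ = a_{3}/2.
Split the integral at the breakpoints.
Integrating by parts (boundary term plus one more integral), an antiderivative of (θ - 1) cos(3*pi*θ/4) is 4*θ*sin(3*pi*θ/4)/(3*pi) - 4*sin(3*pi*θ/4)/(3*pi) + 16*cos(3*pi*θ/4)/(9*pi**2); evaluating from -4 to 0: ∫_{-4}^{0} (θ - 1) cos(3*pi*θ/4) dθ = (16/(9*pi**2)) - (-16/(9*pi**2)) = 32/(9*pi**2).
Integrating by parts (boundary term plus one more integral), an antiderivative of (3 - 2*θ) cos(3*pi*θ/4) is -8*θ*sin(3*pi*θ/4)/(3*pi) + 4*sin(3*pi*θ/4)/pi - 32*cos(3*pi*θ/4)/(9*pi**2); evaluating from 0 to 4: ∫_{0}^{4} (3 - 2*θ) cos(3*pi*θ/4) dθ = (32/(9*pi**2)) - (-32/(9*pi**2)) = 64/(9*pi**2).
So ∫_{-4}^{4} v(θ) cos(3*pi*θ/4) dθ = 32/(3*pi**2).
Hence Re(c_{3}) = (1/8)·(32/(3*pi**2)) = 4/(3*pi**2).

4/(3*pi**2)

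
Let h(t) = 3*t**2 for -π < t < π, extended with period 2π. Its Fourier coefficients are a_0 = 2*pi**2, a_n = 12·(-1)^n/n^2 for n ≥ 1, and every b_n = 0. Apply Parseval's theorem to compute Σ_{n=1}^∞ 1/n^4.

pi**4/90

Parseval: a_0^2/2 + Σ a_n^2 = (1/π) ∫_{-π}^{π} h(t)^2 dt = 18*pi**4/5.
Subtract a_0^2/2 = 2*pi**4: Σ a_n^2 = 8*pi**4/5.
Since a_n^2 = 144/n^4, Σ 1/n^4 = pi**4/90.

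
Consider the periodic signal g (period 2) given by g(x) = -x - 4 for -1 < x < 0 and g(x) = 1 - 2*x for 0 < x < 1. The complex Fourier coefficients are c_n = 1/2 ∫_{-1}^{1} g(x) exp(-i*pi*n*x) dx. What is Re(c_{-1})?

pi**(-2)

Since g is real-valued, Re(c_{-1}) = 1/2 ∫_{-1}^{1} g(x) cos(-pi*x) dx = a_{1}/2.
Split the integral at the breakpoints.
Integrating by parts (boundary term plus one more integral), an antiderivative of (-x - 4) cos(-pi*x) is -x*sin(pi*x)/pi - 4*sin(pi*x)/pi - cos(pi*x)/pi**2; evaluating from -1 to 0: ∫_{-1}^{0} (-x - 4) cos(-pi*x) dx = (-1/pi**2) - (pi**(-2)) = -2/pi**2.
Integrating by parts (boundary term plus one more integral), an antiderivative of (1 - 2*x) cos(-pi*x) is -2*x*sin(pi*x)/pi + sin(pi*x)/pi - 2*cos(pi*x)/pi**2; evaluating from 0 to 1: ∫_{0}^{1} (1 - 2*x) cos(-pi*x) dx = (2/pi**2) - (-2/pi**2) = 4/pi**2.
So ∫_{-1}^{1} g(x) cos(-pi*x) dx = 2/pi**2.
Hence Re(c_{-1}) = (1/2)·(2/pi**2) = pi**(-2).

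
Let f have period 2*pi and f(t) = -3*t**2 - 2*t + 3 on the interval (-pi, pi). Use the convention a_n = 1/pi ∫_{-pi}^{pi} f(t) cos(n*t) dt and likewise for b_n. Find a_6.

-1/3

a_6 = 1/pi ∫_{-pi}^{pi} f(t) cos(6*t) dt.
Integrating by parts twice (tabular method), an antiderivative of (-3*t**2 - 2*t + 3) cos(6*t) is -t**2*sin(6*t)/2 - t*sin(6*t)/3 - t*cos(6*t)/6 + 19*sin(6*t)/36 - cos(6*t)/18; evaluating from -pi to pi: ∫_{-pi}^{pi} (-3*t**2 - 2*t + 3) cos(6*t) dt = (-pi/6 - 1/18) - (-1/18 + pi/6) = -pi/3.
Hence a_6 = (1/pi)·(-pi/3) = -1/3.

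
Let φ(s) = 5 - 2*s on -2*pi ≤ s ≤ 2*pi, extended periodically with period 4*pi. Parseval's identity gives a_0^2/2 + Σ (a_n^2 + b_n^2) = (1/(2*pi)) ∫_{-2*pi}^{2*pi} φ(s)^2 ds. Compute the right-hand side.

(1/(2*pi)) ∫_{-2*pi}^{2*pi} φ(s)^2 ds = (1/(2*pi)) · (100*pi + 64*pi**3/3) = 50 + 32*pi**2/3.

50 + 32*pi**2/3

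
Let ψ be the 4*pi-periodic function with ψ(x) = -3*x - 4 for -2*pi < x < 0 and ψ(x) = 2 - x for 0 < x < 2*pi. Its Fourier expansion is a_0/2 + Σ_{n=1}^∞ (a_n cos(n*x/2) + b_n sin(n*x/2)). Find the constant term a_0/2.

a_0 = (1/(2*pi)) ∫_{-2*pi}^{2*pi} ψ(x) dx = (1/(2*pi)) · (4*pi*(-1 + pi)) = -2 + 2*pi.
So the constant term a_0/2 = -1 + pi.

-1 + pi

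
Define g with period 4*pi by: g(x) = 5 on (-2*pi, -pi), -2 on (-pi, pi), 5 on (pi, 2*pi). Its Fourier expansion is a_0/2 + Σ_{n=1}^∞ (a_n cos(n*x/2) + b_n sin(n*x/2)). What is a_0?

3

a_0 = (1/(2*pi)) ∫_{-2*pi}^{2*pi} g(x) dx = (1/(2*pi)) · (6*pi) = 3.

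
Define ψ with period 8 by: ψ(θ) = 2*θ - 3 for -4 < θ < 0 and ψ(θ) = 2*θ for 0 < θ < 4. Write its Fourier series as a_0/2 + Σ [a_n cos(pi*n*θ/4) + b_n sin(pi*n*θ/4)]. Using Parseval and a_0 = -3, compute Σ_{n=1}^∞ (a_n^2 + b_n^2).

427/6

Parseval: a_0^2/2 + Σ_{n≥1} (a_n^2+b_n^2) = 1/4 ∫_{-4}^{4} ψ(θ)^2 dθ = 227/3.
Subtract a_0^2/2 = 9/2: Σ (a_n^2+b_n^2) = 427/6.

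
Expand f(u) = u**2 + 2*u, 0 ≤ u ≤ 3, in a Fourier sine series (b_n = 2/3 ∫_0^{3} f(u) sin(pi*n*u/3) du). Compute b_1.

b_1 = 2/3 ∫_0^{3} (u**2 + 2*u) sin(pi*u/3) du.
Integrating by parts twice (tabular method), an antiderivative of (u**2 + 2*u) sin(pi*u/3) is -3*u**2*cos(pi*u/3)/pi + 18*u*sin(pi*u/3)/pi**2 - 6*u*cos(pi*u/3)/pi + 18*sin(pi*u/3)/pi**2 + 54*cos(pi*u/3)/pi**3; evaluating from 0 to 3: ∫_{0}^{3} (u**2 + 2*u) sin(pi*u/3) du = (-54/pi**3 + 45/pi) - (54/pi**3) = -108/pi**3 + 45/pi.
Hence b_1 = (2/3)·(-108/pi**3 + 45/pi) = -72/pi**3 + 30/pi.

-72/pi**3 + 30/pi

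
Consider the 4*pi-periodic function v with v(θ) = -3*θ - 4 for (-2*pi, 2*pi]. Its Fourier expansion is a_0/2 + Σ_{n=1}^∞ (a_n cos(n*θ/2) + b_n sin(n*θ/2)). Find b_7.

-12/7

b_7 = (1/(2*pi)) ∫_{-2*pi}^{2*pi} v(θ) sin(7*θ/2) dθ.
Integrating by parts (boundary term plus one more integral), an antiderivative of (-3*θ - 4) sin(7*θ/2) is 6*θ*cos(7*θ/2)/7 - 12*sin(7*θ/2)/49 + 8*cos(7*θ/2)/7; evaluating from -2*pi to 2*pi: ∫_{-2*pi}^{2*pi} (-3*θ - 4) sin(7*θ/2) dθ = (-12*pi/7 - 8/7) - (-8/7 + 12*pi/7) = -24*pi/7.
Hence b_7 = (1/(2*pi))·(-24*pi/7) = -12/7.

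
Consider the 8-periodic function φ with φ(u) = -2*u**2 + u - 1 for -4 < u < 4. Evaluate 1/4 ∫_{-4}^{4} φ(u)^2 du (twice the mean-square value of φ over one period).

1/4 ∫_{-4}^{4} φ(u)^2 du = 1/4 · (27896/15) = 6974/15.

6974/15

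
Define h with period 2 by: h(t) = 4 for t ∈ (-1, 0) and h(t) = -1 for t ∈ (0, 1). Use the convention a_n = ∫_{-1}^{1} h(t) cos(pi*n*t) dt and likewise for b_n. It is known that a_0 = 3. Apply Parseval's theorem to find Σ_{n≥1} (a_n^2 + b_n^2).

Parseval: a_0^2/2 + Σ_{n≥1} (a_n^2+b_n^2) = ∫_{-1}^{1} h(t)^2 dt = 17.
Subtract a_0^2/2 = 9/2: Σ (a_n^2+b_n^2) = 25/2.

25/2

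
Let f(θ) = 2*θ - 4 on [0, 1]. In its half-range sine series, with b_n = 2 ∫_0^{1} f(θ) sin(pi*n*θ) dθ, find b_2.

-2/pi

b_2 = 2 ∫_0^{1} (2*θ - 4) sin(2*pi*θ) dθ.
Integrating by parts (boundary term plus one more integral), an antiderivative of (2*θ - 4) sin(2*pi*θ) is -θ*cos(2*pi*θ)/pi + sin(2*pi*θ)/(2*pi**2) + 2*cos(2*pi*θ)/pi; evaluating from 0 to 1: ∫_{0}^{1} (2*θ - 4) sin(2*pi*θ) dθ = (1/pi) - (2/pi) = -1/pi.
Hence b_2 = 2·(-1/pi) = -2/pi.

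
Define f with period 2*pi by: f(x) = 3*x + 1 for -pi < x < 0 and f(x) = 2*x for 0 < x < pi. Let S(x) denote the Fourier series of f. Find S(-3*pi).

x = -3*pi differs from x = -pi by -1 full period(s), and the series is 2*pi-periodic.
At x = -pi the one-sided limits are f(-pi^-) = 2*pi and f(-pi^+) = 1 - 3*pi.
By Dirichlet's theorem the series converges to their average, [(2*pi) + (1 - 3*pi)]/2 = 1/2 - pi/2.

1/2 - pi/2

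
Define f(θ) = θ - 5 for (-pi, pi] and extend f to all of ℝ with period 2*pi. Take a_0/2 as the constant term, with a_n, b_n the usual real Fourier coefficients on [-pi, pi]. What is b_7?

b_7 = 1/pi ∫_{-pi}^{pi} f(θ) sin(7*θ) dθ.
Integrating by parts (boundary term plus one more integral), an antiderivative of (θ - 5) sin(7*θ) is -θ*cos(7*θ)/7 + sin(7*θ)/49 + 5*cos(7*θ)/7; evaluating from -pi to pi: ∫_{-pi}^{pi} (θ - 5) sin(7*θ) dθ = (-5/7 + pi/7) - (-5/7 - pi/7) = 2*pi/7.
Hence b_7 = (1/pi)·(2*pi/7) = 2/7.

2/7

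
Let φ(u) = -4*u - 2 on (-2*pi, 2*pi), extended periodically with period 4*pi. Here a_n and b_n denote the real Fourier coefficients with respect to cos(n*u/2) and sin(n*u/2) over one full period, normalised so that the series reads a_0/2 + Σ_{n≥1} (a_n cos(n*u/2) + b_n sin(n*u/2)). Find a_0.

-4

a_0 = (1/(2*pi)) ∫_{-2*pi}^{2*pi} φ(u) du = (1/(2*pi)) · (-8*pi) = -4.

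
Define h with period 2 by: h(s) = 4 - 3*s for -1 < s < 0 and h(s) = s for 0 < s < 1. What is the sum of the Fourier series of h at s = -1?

4

s = -1 differs from s = 1 by -1 full period(s), and the series is 2-periodic.
At s = 1 the one-sided limits are h(1^-) = 1 and h(1^+) = 7.
By Dirichlet's theorem the series converges to their average, [(1) + (7)]/2 = 4.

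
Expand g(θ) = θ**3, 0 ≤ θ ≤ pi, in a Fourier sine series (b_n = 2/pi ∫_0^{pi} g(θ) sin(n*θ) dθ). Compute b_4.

b_4 = 2/pi ∫_0^{pi} (θ**3) sin(4*θ) dθ.
Integrating by parts three times (tabular method), an antiderivative of (θ**3) sin(4*θ) is -θ**3*cos(4*θ)/4 + 3*θ**2*sin(4*θ)/16 + 3*θ*cos(4*θ)/32 - 3*sin(4*θ)/128; evaluating from 0 to pi: ∫_{0}^{pi} (θ**3) sin(4*θ) dθ = (pi*(3 - 8*pi**2)/32) - (0) = pi*(3 - 8*pi**2)/32.
Hence b_4 = (2/pi)·(pi*(3 - 8*pi**2)/32) = 3/16 - pi**2/2.

3/16 - pi**2/2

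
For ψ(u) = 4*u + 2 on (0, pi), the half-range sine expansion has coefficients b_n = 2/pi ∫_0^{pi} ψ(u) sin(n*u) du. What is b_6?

-4/3

b_6 = 2/pi ∫_0^{pi} (4*u + 2) sin(6*u) du.
Integrating by parts (boundary term plus one more integral), an antiderivative of (4*u + 2) sin(6*u) is -2*u*cos(6*u)/3 + sin(6*u)/9 - cos(6*u)/3; evaluating from 0 to pi: ∫_{0}^{pi} (4*u + 2) sin(6*u) du = (-2*pi/3 - 1/3) - (-1/3) = -2*pi/3.
Hence b_6 = (2/pi)·(-2*pi/3) = -4/3.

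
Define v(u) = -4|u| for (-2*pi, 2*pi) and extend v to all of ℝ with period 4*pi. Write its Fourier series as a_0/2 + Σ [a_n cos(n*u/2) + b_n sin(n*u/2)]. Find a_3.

32/(9*pi)

a_3 = (1/(2*pi)) ∫_{-2*pi}^{2*pi} v(u) cos(3*u/2) du.
v is even and cos(3*u/2) is even, so the integrand is even and a_3 = 1/pi ∫_0^{2*pi} v(u) cos(3*u/2) du.
Integrating by parts (boundary term plus one more integral), an antiderivative of (-4*u) cos(3*u/2) is -8*u*sin(3*u/2)/3 - 16*cos(3*u/2)/9; evaluating from 0 to 2*pi: ∫_{0}^{2*pi} (-4*u) cos(3*u/2) du = (16/9) - (-16/9) = 32/9.
Hence a_3 = (1/pi)·(32/9) = 32/(9*pi).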